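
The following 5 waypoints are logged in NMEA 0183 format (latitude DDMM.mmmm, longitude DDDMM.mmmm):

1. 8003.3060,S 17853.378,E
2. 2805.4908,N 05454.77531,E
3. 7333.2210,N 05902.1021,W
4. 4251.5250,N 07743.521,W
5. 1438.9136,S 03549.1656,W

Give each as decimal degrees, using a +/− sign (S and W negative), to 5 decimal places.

Point 1:
  φ: split at 2 digits → 80° and 3.306′; 80 + 3.306/60 = 80.055100
  S ⇒ negate
  Longitude: split at 3 digits → 178° and 53.378′; 178 + 53.378/60 = 178.889633
  E → positive
Point 2:
  φ: degrees = first 2 digits = 28, minutes = 5.4908; 28 + 5.4908/60 = 28.091513
  N ⇒ keep positive
  λ: split at 3 digits → 054° and 54.77531′; 54 + 54.77531/60 = 54.912922
  E → positive
Point 3:
  Latitude: split at 2 digits → 73° and 33.221′; 73 + 33.221/60 = 73.553683
  N ⇒ keep positive
  λ: split at 3 digits → 059° and 2.1021′; 59 + 2.1021/60 = 59.035035
  W → negative
Point 4:
  Latitude: split at 2 digits → 42° and 51.525′; 42 + 51.525/60 = 42.858750
  N ⇒ keep positive
  λ: split at 3 digits → 077° and 43.521′; 77 + 43.521/60 = 77.725350
  hemisphere W, so the sign is −
Point 5:
  Lat: degrees = first 2 digits = 14, minutes = 38.9136; 14 + 38.9136/60 = 14.648560
  hemisphere S, so the sign is −
  Lon: degrees = first 3 digits = 35, minutes = 49.1656; 35 + 49.1656/60 = 35.819427
  W ⇒ negate

1. -80.05510, 178.88963
2. 28.09151, 54.91292
3. 73.55368, -59.03504
4. 42.85875, -77.72535
5. -14.64856, -35.81943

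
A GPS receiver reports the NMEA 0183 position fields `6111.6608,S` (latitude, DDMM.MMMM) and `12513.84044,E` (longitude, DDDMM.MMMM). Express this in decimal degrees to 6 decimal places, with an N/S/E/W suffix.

61.194347° S, 125.230674° E

φ: degrees = first 2 digits = 61, minutes = 11.6608; 61 + 11.6608/60 = 61.1943467
λ: split at 3 digits → 125° and 13.84044′; 125 + 13.84044/60 = 125.2306740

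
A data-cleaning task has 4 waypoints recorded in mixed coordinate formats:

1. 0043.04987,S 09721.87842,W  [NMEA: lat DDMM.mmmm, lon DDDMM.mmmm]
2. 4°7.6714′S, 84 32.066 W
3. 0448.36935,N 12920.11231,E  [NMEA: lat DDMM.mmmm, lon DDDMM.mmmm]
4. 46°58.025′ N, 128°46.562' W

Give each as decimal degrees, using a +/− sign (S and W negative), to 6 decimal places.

Point 1:
  Lat: degrees = first 2 digits = 0, minutes = 43.04987; 0 + 43.04987/60 = 0.7174978
  hemisphere S, so the sign is −
  Lon: degrees = first 3 digits = 97, minutes = 21.87842; 97 + 21.87842/60 = 97.3646403
  W ⇒ negate
Point 2:
  φ: 7.6714′ = 0.127857°; total 4.1278567
  S → negative
  λ: 32.066′ = 0.534433°; total 84.5344333
  W → negative
Point 3:
  φ: split at 2 digits → 04° and 48.36935′; 4 + 48.36935/60 = 4.8061558
  N ⇒ keep positive
  Lon: split at 3 digits → 129° and 20.11231′; 129 + 20.11231/60 = 129.3352052
  E ⇒ keep positive
Point 4:
  Latitude: 46 + 58.025/60 = 46.9670833
  N → positive
  Lon: 128 + 46.562/60 = 128.7760333
  W ⇒ negate

1. -0.717498, -97.364640
2. -4.127857, -84.534433
3. 4.806156, 129.335205
4. 46.967083, -128.776033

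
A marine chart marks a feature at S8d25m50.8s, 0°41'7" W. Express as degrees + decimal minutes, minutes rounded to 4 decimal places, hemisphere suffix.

Lat: 25 + 50.8/60 = 25.846667′
Lon: 41 + 7/60 = 41.116667′

8° 25.8467′ S, 0° 41.1167′ W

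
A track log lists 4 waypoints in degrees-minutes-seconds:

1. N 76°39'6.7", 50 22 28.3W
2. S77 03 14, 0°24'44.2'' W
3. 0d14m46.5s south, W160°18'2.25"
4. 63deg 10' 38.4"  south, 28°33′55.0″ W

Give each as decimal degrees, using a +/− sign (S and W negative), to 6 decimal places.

Point 1:
  Latitude: 76° + 39/60 + 6.7/3600 = 76 + 0.650000 + 0.001861 = 76.6518611
  N ⇒ keep positive
  Longitude: 50° + 22/60 + 28.3/3600 = 50 + 0.366667 + 0.007861 = 50.3745278
  W → negative
Point 2:
  Lat: 77 + 3/60 + 14/3600 = 77.0538889
  S → negative
  Longitude: 24′ + 44.2″ = 24.73667′; 0 + 24.73667/60 = 0.4122778
  W ⇒ negate
Point 3:
  φ: 0 + 14/60 + 46.5/3600 = 0.2462500
  S ⇒ negate
  Longitude: 18′ + 2.25″ = 18.03750′; 160 + 18.03750/60 = 160.3006250
  W ⇒ negate
Point 4:
  φ: 10′ + 38.4″ = 10.64000′; 63 + 10.64000/60 = 63.1773333
  S ⇒ negate
  λ: 28° + 33/60 + 55/3600 = 28 + 0.550000 + 0.015278 = 28.5652778
  W → negative

1. 76.651861, -50.374528
2. -77.053889, -0.412278
3. -0.246250, -160.300625
4. -63.177333, -28.565278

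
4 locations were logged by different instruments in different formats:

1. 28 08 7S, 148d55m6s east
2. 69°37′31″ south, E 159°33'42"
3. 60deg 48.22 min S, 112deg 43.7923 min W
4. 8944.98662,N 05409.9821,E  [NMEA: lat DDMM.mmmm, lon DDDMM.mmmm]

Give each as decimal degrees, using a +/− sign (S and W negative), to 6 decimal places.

1. -28.135278, 148.918333
2. -69.625278, 159.561667
3. -60.803667, -112.729872
4. 89.749777, 54.166368

Point 1:
  φ: 28 + 8/60 + 7/3600 = 28.1352778
  S ⇒ negate
  Longitude: 148 + 55/60 + 6/3600 = 148.9183333
  E → positive
Point 2:
  φ: 37′ + 31″ = 37.51667′; 69 + 37.51667/60 = 69.6252778
  S ⇒ negate
  λ: 33′ + 42″ = 33.70000′; 159 + 33.70000/60 = 159.5616667
  E ⇒ keep positive
Point 3:
  φ: 60 + 48.22/60 = 60.8036667
  hemisphere S, so the sign is −
  Longitude: 112 + 43.7923/60 = 112.7298717
  W ⇒ negate
Point 4:
  φ: split at 2 digits → 89° and 44.98662′; 89 + 44.98662/60 = 89.7497770
  N ⇒ keep positive
  Longitude: split at 3 digits → 054° and 9.9821′; 54 + 9.9821/60 = 54.1663683
  E → positive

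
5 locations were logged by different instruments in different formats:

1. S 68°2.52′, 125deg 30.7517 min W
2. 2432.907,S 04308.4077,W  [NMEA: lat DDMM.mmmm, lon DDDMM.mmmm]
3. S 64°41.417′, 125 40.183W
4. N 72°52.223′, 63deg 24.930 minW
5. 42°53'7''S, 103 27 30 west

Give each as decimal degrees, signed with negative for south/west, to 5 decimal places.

1. -68.04200, -125.51253
2. -24.54845, -43.14013
3. -64.69028, -125.66972
4. 72.87038, -63.41550
5. -42.88528, -103.45833

Point 1:
  Lat: 68 + 2.52/60 = 68.042000
  S ⇒ negate
  Lon: 125 + 30.7517/60 = 125.512528
  W → negative
Point 2:
  Latitude: split at 2 digits → 24° and 32.907′; 24 + 32.907/60 = 24.548450
  S → negative
  Lon: split at 3 digits → 043° and 8.4077′; 43 + 8.4077/60 = 43.140128
  W ⇒ negate
Point 3:
  Lat: 41.417′ = 0.690283°; total 64.690283
  S ⇒ negate
  Longitude: 125 + 40.183/60 = 125.669717
  W ⇒ negate
Point 4:
  Latitude: 72 + 52.223/60 = 72.870383
  N ⇒ keep positive
  λ: 24.93′ = 0.415500°; total 63.415500
  hemisphere W, so the sign is −
Point 5:
  Latitude: 42° + 53/60 + 7/3600 = 42 + 0.883333 + 0.001944 = 42.885278
  S → negative
  λ: 103 + 27/60 + 30/3600 = 103.458333
  W → negative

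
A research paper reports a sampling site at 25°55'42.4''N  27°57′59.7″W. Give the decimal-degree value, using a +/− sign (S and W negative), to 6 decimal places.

25.928444, -27.966583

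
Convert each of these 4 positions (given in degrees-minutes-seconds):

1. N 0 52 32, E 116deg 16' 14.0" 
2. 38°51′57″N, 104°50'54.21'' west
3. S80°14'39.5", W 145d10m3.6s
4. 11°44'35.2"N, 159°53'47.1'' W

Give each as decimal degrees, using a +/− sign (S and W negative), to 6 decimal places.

Point 1:
  Latitude: 0° + 52/60 + 32/3600 = 0 + 0.866667 + 0.008889 = 0.8755556
  N → positive
  Longitude: 116 + 16/60 + 14/3600 = 116.2705556
  E ⇒ keep positive
Point 2:
  Lat: 38° + 51/60 + 57/3600 = 38 + 0.850000 + 0.015833 = 38.8658333
  N ⇒ keep positive
  λ: 104 + 50/60 + 54.21/3600 = 104.8483917
  W ⇒ negate
Point 3:
  Lat: 80° + 14/60 + 39.5/3600 = 80 + 0.233333 + 0.010972 = 80.2443056
  S ⇒ negate
  Longitude: 10′ + 3.6″ = 10.06000′; 145 + 10.06000/60 = 145.1676667
  hemisphere W, so the sign is −
Point 4:
  Latitude: 11 + 44/60 + 35.2/3600 = 11.7431111
  N → positive
  Longitude: 159 + 53/60 + 47.1/3600 = 159.8964167
  W ⇒ negate

1. 0.875556, 116.270556
2. 38.865833, -104.848392
3. -80.244306, -145.167667
4. 11.743111, -159.896417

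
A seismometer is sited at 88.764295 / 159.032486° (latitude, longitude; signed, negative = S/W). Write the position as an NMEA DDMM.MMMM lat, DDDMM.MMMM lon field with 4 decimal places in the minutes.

Latitude: 88° + 0.764295 × 60 = 88° 45.857700′
Longitude: minutes = (159.032486 − 159) × 60 = 1.949160

8845.8577,N / 15901.9492,E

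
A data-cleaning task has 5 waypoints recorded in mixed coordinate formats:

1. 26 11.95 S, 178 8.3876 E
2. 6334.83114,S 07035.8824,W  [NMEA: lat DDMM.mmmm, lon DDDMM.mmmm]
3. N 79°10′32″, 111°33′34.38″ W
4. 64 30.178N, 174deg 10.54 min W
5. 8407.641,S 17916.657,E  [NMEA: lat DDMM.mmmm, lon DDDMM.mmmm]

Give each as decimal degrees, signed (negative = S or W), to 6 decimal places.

1. -26.199167, 178.139793
2. -63.580519, -70.598040
3. 79.175556, -111.559550
4. 64.502967, -174.175667
5. -84.127350, 179.277617

Point 1:
  φ: 26 + 11.95/60 = 26.1991667
  S → negative
  Longitude: 178 + 8.3876/60 = 178.1397933
  E → positive
Point 2:
  Lat: split at 2 digits → 63° and 34.83114′; 63 + 34.83114/60 = 63.5805190
  S → negative
  λ: degrees = first 3 digits = 70, minutes = 35.8824; 70 + 35.8824/60 = 70.5980400
  hemisphere W, so the sign is −
Point 3:
  Lat: 10′ + 32″ = 10.53333′; 79 + 10.53333/60 = 79.1755556
  N ⇒ keep positive
  Longitude: 111 + 33/60 + 34.38/3600 = 111.5595500
  W ⇒ negate
Point 4:
  φ: 30.178′ = 0.502967°; total 64.5029667
  N ⇒ keep positive
  Lon: 174 + 10.54/60 = 174.1756667
  W → negative
Point 5:
  φ: split at 2 digits → 84° and 7.641′; 84 + 7.641/60 = 84.1273500
  hemisphere S, so the sign is −
  Longitude: split at 3 digits → 179° and 16.657′; 179 + 16.657/60 = 179.2776167
  E → positive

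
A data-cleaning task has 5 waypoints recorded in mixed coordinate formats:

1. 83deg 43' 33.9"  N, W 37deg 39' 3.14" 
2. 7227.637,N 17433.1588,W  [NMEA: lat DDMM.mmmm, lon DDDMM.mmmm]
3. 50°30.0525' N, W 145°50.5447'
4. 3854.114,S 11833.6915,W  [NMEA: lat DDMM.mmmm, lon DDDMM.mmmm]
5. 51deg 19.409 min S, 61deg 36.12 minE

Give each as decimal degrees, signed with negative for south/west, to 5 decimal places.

Point 1:
  φ: 83 + 43/60 + 33.9/3600 = 83.726083
  N → positive
  Lon: 37° + 39/60 + 3.14/3600 = 37 + 0.650000 + 0.000872 = 37.650872
  hemisphere W, so the sign is −
Point 2:
  Latitude: degrees = first 2 digits = 72, minutes = 27.637; 72 + 27.637/60 = 72.460617
  N ⇒ keep positive
  λ: degrees = first 3 digits = 174, minutes = 33.1588; 174 + 33.1588/60 = 174.552647
  hemisphere W, so the sign is −
Point 3:
  Lat: 30.0525′ = 0.500875°; total 50.500875
  N ⇒ keep positive
  Longitude: 50.5447′ = 0.842412°; total 145.842412
  W ⇒ negate
Point 4:
  φ: split at 2 digits → 38° and 54.114′; 38 + 54.114/60 = 38.901900
  S → negative
  λ: degrees = first 3 digits = 118, minutes = 33.6915; 118 + 33.6915/60 = 118.561525
  W → negative
Point 5:
  Lat: 19.409′ = 0.323483°; total 51.323483
  S ⇒ negate
  λ: 61 + 36.12/60 = 61.602000
  E ⇒ keep positive

1. 83.72608, -37.65087
2. 72.46062, -174.55265
3. 50.50088, -145.84241
4. -38.90190, -118.56153
5. -51.32348, 61.60200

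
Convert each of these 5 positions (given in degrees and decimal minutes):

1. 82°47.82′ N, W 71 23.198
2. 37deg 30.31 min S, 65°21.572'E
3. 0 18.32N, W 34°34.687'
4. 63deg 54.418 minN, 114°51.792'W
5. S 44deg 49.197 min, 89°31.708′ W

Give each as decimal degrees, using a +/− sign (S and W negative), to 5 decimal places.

Point 1:
  Lat: 82 + 47.82/60 = 82.797000
  N ⇒ keep positive
  Lon: 23.198′ = 0.386633°; total 71.386633
  W ⇒ negate
Point 2:
  φ: 37 + 30.31/60 = 37.505167
  S → negative
  Longitude: 21.572′ = 0.359533°; total 65.359533
  E ⇒ keep positive
Point 3:
  φ: 0 + 18.32/60 = 0.305333
  N ⇒ keep positive
  Lon: 34 + 34.687/60 = 34.578117
  W ⇒ negate
Point 4:
  Latitude: 63 + 54.418/60 = 63.906967
  N → positive
  λ: 51.792′ = 0.863200°; total 114.863200
  W ⇒ negate
Point 5:
  φ: 44 + 49.197/60 = 44.819950
  hemisphere S, so the sign is −
  λ: 89 + 31.708/60 = 89.528467
  hemisphere W, so the sign is −

1. 82.79700, -71.38663
2. -37.50517, 65.35953
3. 0.30533, -34.57812
4. 63.90697, -114.86320
5. -44.81995, -89.52847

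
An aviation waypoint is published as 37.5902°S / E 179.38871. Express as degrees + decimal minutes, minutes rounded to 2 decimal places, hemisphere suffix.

Latitude: fractional part 0.590200 → 35.4120 minutes
λ: 179° + 0.388710 × 60 = 179° 23.3226′

37° 35.41′ S, 179° 23.32′ E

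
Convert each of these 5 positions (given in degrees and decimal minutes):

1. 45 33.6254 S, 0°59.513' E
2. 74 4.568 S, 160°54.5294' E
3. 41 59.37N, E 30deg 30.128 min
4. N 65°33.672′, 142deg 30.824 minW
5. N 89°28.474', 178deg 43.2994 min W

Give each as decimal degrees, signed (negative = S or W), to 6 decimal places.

1. -45.560423, 0.991883
2. -74.076133, 160.908823
3. 41.989500, 30.502133
4. 65.561200, -142.513733
5. 89.474567, -178.721657

Point 1:
  φ: 45 + 33.6254/60 = 45.5604233
  S → negative
  Lon: 0 + 59.513/60 = 0.9918833
  E → positive
Point 2:
  Latitude: 4.568′ = 0.076133°; total 74.0761333
  S → negative
  Lon: 54.5294′ = 0.908823°; total 160.9088233
  E ⇒ keep positive
Point 3:
  Lat: 59.37′ = 0.989500°; total 41.9895000
  N ⇒ keep positive
  Longitude: 30.128′ = 0.502133°; total 30.5021333
  E → positive
Point 4:
  Lat: 33.672′ = 0.561200°; total 65.5612000
  N ⇒ keep positive
  Lon: 30.824′ = 0.513733°; total 142.5137333
  hemisphere W, so the sign is −
Point 5:
  Latitude: 89 + 28.474/60 = 89.4745667
  N → positive
  Lon: 43.2994′ = 0.721657°; total 178.7216567
  W → negative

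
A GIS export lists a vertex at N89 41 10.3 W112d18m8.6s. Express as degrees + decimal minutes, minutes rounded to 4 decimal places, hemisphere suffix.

89° 41.1717′ N, 112° 18.1433′ W

Latitude: 41 + 10.3/60 = 41.171667′
λ: seconds/60 = 0.14333; minutes = 18 + 0.14333 = 18.143333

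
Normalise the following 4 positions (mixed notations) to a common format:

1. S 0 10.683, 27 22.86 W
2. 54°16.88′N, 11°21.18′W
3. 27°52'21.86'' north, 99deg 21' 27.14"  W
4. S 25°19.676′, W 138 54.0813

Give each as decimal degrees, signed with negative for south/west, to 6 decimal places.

Point 1:
  Lat: 10.683′ = 0.178050°; total 0.1780500
  S ⇒ negate
  λ: 27 + 22.86/60 = 27.3810000
  W ⇒ negate
Point 2:
  φ: 16.88′ = 0.281333°; total 54.2813333
  N → positive
  λ: 21.18′ = 0.353000°; total 11.3530000
  W → negative
Point 3:
  Latitude: 52′ + 21.86″ = 52.36433′; 27 + 52.36433/60 = 27.8727389
  N → positive
  Lon: 99° + 21/60 + 27.14/3600 = 99 + 0.350000 + 0.007539 = 99.3575389
  W ⇒ negate
Point 4:
  Latitude: 19.676′ = 0.327933°; total 25.3279333
  S → negative
  λ: 138 + 54.0813/60 = 138.9013550
  W → negative

1. -0.178050, -27.381000
2. 54.281333, -11.353000
3. 27.872739, -99.357539
4. -25.327933, -138.901355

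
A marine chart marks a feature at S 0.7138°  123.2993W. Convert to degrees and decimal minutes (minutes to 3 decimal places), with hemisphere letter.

0° 42.828′ S, 123° 17.958′ W

Lat: fractional part 0.713800 → 42.82800 minutes
Lon: 123° + 0.299300 × 60 = 123° 17.95800′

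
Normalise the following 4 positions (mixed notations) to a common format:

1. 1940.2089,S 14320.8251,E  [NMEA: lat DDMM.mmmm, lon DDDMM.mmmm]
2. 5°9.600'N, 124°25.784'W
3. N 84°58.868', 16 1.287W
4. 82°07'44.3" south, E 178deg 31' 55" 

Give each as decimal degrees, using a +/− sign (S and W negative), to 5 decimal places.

1. -19.67015, 143.34709
2. 5.16000, -124.42973
3. 84.98113, -16.02145
4. -82.12897, 178.53194

Point 1:
  φ: degrees = first 2 digits = 19, minutes = 40.2089; 19 + 40.2089/60 = 19.670148
  hemisphere S, so the sign is −
  Longitude: degrees = first 3 digits = 143, minutes = 20.8251; 143 + 20.8251/60 = 143.347085
  E → positive
Point 2:
  φ: 9.6′ = 0.160000°; total 5.160000
  N → positive
  Longitude: 25.784′ = 0.429733°; total 124.429733
  hemisphere W, so the sign is −
Point 3:
  φ: 58.868′ = 0.981133°; total 84.981133
  N → positive
  λ: 1.287′ = 0.021450°; total 16.021450
  W ⇒ negate
Point 4:
  φ: 7′ + 44.3″ = 7.73833′; 82 + 7.73833/60 = 82.128972
  hemisphere S, so the sign is −
  Longitude: 178 + 31/60 + 55/3600 = 178.531944
  E → positive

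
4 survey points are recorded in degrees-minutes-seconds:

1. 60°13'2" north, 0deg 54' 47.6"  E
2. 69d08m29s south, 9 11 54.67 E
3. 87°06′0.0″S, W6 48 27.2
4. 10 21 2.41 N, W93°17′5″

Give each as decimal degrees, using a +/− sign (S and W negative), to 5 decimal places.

Point 1:
  Latitude: 60° + 13/60 + 2/3600 = 60 + 0.216667 + 0.000556 = 60.217222
  N ⇒ keep positive
  λ: 0° + 54/60 + 47.6/3600 = 0 + 0.900000 + 0.013222 = 0.913222
  E → positive
Point 2:
  φ: 69 + 8/60 + 29/3600 = 69.141389
  S ⇒ negate
  Lon: 9 + 11/60 + 54.67/3600 = 9.198519
  E → positive
Point 3:
  φ: 87° + 6/60 + 0/3600 = 87 + 0.100000 + 0.000000 = 87.100000
  S → negative
  Longitude: 6 + 48/60 + 27.2/3600 = 6.807556
  W → negative
Point 4:
  Latitude: 10° + 21/60 + 2.41/3600 = 10 + 0.350000 + 0.000669 = 10.350669
  N ⇒ keep positive
  λ: 93 + 17/60 + 5/3600 = 93.284722
  hemisphere W, so the sign is −

1. 60.21722, 0.91322
2. -69.14139, 9.19852
3. -87.10000, -6.80756
4. 10.35067, -93.28472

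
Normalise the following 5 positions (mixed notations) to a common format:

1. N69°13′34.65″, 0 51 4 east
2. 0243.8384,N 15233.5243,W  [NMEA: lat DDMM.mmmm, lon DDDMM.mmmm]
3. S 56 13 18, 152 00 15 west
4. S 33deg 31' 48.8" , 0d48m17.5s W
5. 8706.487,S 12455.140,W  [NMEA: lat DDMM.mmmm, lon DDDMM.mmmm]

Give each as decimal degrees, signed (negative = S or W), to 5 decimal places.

Point 1:
  φ: 69° + 13/60 + 34.65/3600 = 69 + 0.216667 + 0.009625 = 69.226292
  N → positive
  Longitude: 0 + 51/60 + 4/3600 = 0.851111
  E ⇒ keep positive
Point 2:
  Latitude: split at 2 digits → 02° and 43.8384′; 2 + 43.8384/60 = 2.730640
  N → positive
  λ: degrees = first 3 digits = 152, minutes = 33.5243; 152 + 33.5243/60 = 152.558738
  W → negative
Point 3:
  Lat: 56 + 13/60 + 18/3600 = 56.221667
  hemisphere S, so the sign is −
  Longitude: 0′ + 15″ = 0.25000′; 152 + 0.25000/60 = 152.004167
  W → negative
Point 4:
  Latitude: 33 + 31/60 + 48.8/3600 = 33.530222
  S → negative
  Lon: 0 + 48/60 + 17.5/3600 = 0.804861
  W ⇒ negate
Point 5:
  Latitude: split at 2 digits → 87° and 6.487′; 87 + 6.487/60 = 87.108117
  S → negative
  Lon: split at 3 digits → 124° and 55.14′; 124 + 55.14/60 = 124.919000
  W ⇒ negate

1. 69.22629, 0.85111
2. 2.73064, -152.55874
3. -56.22167, -152.00417
4. -33.53022, -0.80486
5. -87.10812, -124.91900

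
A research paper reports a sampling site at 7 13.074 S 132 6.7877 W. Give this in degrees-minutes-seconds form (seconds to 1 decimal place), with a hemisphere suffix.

φ: fractional minutes 0.07400 × 60 = 4.440″
Lon: fractional minutes 0.78770 × 60 = 47.262″

7°13′4.4″ S, 132°06′47.3″ W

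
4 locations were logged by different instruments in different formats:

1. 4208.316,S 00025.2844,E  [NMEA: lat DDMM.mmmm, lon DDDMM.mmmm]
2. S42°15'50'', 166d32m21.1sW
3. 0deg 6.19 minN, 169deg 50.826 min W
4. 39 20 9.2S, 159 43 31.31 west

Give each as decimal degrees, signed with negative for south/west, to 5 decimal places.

1. -42.13860, 0.42141
2. -42.26389, -166.53919
3. 0.10317, -169.84710
4. -39.33589, -159.72536

Point 1:
  Latitude: split at 2 digits → 42° and 8.316′; 42 + 8.316/60 = 42.138600
  S → negative
  Lon: degrees = first 3 digits = 0, minutes = 25.2844; 0 + 25.2844/60 = 0.421407
  E → positive
Point 2:
  Latitude: 15′ + 50″ = 15.83333′; 42 + 15.83333/60 = 42.263889
  S → negative
  Longitude: 32′ + 21.1″ = 32.35167′; 166 + 32.35167/60 = 166.539194
  hemisphere W, so the sign is −
Point 3:
  Lat: 0 + 6.19/60 = 0.103167
  N → positive
  Longitude: 169 + 50.826/60 = 169.847100
  hemisphere W, so the sign is −
Point 4:
  Lat: 39° + 20/60 + 9.2/3600 = 39 + 0.333333 + 0.002556 = 39.335889
  S → negative
  Lon: 159° + 43/60 + 31.31/3600 = 159 + 0.716667 + 0.008697 = 159.725364
  hemisphere W, so the sign is −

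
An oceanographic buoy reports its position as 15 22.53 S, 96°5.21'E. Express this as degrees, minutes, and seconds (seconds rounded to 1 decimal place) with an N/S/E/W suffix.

15°22′31.8″ S, 96°05′12.6″ E

Lat: 22.53000′ → 22′ and 0.53000 × 60 = 31.800″
λ: 5.21000′ → 5′ and 0.21000 × 60 = 12.600″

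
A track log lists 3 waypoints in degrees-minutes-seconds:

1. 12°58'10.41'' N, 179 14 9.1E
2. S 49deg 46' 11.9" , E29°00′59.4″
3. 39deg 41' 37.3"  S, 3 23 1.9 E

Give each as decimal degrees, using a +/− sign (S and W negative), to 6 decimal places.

Point 1:
  Latitude: 12 + 58/60 + 10.41/3600 = 12.9695583
  N ⇒ keep positive
  λ: 14′ + 9.1″ = 14.15167′; 179 + 14.15167/60 = 179.2358611
  E ⇒ keep positive
Point 2:
  Lat: 49° + 46/60 + 11.9/3600 = 49 + 0.766667 + 0.003306 = 49.7699722
  S → negative
  λ: 0′ + 59.4″ = 0.99000′; 29 + 0.99000/60 = 29.0165000
  E ⇒ keep positive
Point 3:
  Lat: 39 + 41/60 + 37.3/3600 = 39.6936944
  S ⇒ negate
  Lon: 23′ + 1.9″ = 23.03167′; 3 + 23.03167/60 = 3.3838611
  E → positive

1. 12.969558, 179.235861
2. -49.769972, 29.016500
3. -39.693694, 3.383861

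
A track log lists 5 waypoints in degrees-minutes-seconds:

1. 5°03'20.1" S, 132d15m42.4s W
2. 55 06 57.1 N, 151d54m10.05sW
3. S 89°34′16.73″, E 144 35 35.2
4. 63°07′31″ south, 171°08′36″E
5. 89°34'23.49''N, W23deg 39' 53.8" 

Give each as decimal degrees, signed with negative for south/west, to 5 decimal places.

1. -5.05558, -132.26178
2. 55.11586, -151.90279
3. -89.57131, 144.59311
4. -63.12528, 171.14333
5. 89.57319, -23.66494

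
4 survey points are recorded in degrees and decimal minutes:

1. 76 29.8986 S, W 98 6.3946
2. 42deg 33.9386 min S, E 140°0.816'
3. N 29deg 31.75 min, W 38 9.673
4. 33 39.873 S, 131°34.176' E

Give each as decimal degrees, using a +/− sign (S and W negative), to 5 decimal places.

1. -76.49831, -98.10658
2. -42.56564, 140.01360
3. 29.52917, -38.16122
4. -33.66455, 131.56960

Point 1:
  φ: 29.8986′ = 0.498310°; total 76.498310
  S ⇒ negate
  Lon: 6.3946′ = 0.106577°; total 98.106577
  W → negative
Point 2:
  Lat: 42 + 33.9386/60 = 42.565643
  S → negative
  λ: 140 + 0.816/60 = 140.013600
  E ⇒ keep positive
Point 3:
  Latitude: 29 + 31.75/60 = 29.529167
  N ⇒ keep positive
  Longitude: 9.673′ = 0.161217°; total 38.161217
  W ⇒ negate
Point 4:
  Lat: 33 + 39.873/60 = 33.664550
  S → negative
  Lon: 34.176′ = 0.569600°; total 131.569600
  E ⇒ keep positive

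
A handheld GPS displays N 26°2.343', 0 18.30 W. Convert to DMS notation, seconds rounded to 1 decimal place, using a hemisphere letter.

φ: fractional minutes 0.34300 × 60 = 20.580″
λ: fractional minutes 0.30000 × 60 = 18.000″

26°02′20.6″ N, 0°18′18.0″ W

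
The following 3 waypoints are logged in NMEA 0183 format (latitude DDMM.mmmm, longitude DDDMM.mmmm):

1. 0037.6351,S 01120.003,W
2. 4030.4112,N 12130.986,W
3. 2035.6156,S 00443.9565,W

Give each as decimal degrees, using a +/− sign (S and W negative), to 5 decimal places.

1. -0.62725, -11.33338
2. 40.50685, -121.51643
3. -20.59359, -4.73261

Point 1:
  φ: split at 2 digits → 00° and 37.6351′; 0 + 37.6351/60 = 0.627252
  S → negative
  Longitude: split at 3 digits → 011° and 20.003′; 11 + 20.003/60 = 11.333383
  W ⇒ negate
Point 2:
  φ: split at 2 digits → 40° and 30.4112′; 40 + 30.4112/60 = 40.506853
  N ⇒ keep positive
  Lon: split at 3 digits → 121° and 30.986′; 121 + 30.986/60 = 121.516433
  hemisphere W, so the sign is −
Point 3:
  φ: split at 2 digits → 20° and 35.6156′; 20 + 35.6156/60 = 20.593593
  S → negative
  λ: split at 3 digits → 004° and 43.9565′; 4 + 43.9565/60 = 4.732608
  W → negative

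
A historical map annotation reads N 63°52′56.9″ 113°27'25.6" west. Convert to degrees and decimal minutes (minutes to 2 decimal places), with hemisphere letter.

63° 52.95′ N, 113° 27.43′ W

Lat: seconds/60 = 0.94833; minutes = 52 + 0.94833 = 52.9483
Longitude: seconds/60 = 0.42667; minutes = 27 + 0.42667 = 27.4267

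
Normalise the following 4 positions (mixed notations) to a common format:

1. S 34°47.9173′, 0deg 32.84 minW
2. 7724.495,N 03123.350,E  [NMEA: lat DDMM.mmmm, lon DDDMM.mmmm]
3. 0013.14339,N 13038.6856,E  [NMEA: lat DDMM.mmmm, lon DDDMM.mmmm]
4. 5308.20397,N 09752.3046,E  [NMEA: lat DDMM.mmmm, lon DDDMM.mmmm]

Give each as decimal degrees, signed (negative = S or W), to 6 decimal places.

Point 1:
  φ: 47.9173′ = 0.798622°; total 34.7986217
  S ⇒ negate
  Lon: 32.84′ = 0.547333°; total 0.5473333
  W → negative
Point 2:
  Latitude: split at 2 digits → 77° and 24.495′; 77 + 24.495/60 = 77.4082500
  N → positive
  Lon: degrees = first 3 digits = 31, minutes = 23.35; 31 + 23.35/60 = 31.3891667
  E → positive
Point 3:
  Latitude: split at 2 digits → 00° and 13.14339′; 0 + 13.14339/60 = 0.2190565
  N → positive
  Lon: degrees = first 3 digits = 130, minutes = 38.6856; 130 + 38.6856/60 = 130.6447600
  E → positive
Point 4:
  φ: split at 2 digits → 53° and 8.20397′; 53 + 8.20397/60 = 53.1367328
  N ⇒ keep positive
  Longitude: split at 3 digits → 097° and 52.3046′; 97 + 52.3046/60 = 97.8717433
  E → positive

1. -34.798622, -0.547333
2. 77.408250, 31.389167
3. 0.219057, 130.644760
4. 53.136733, 97.871743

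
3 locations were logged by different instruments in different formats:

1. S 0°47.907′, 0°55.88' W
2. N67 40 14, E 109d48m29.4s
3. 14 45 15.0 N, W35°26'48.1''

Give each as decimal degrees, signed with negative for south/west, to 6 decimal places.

Point 1:
  Lat: 0 + 47.907/60 = 0.7984500
  S → negative
  Longitude: 55.88′ = 0.931333°; total 0.9313333
  W ⇒ negate
Point 2:
  Latitude: 67 + 40/60 + 14/3600 = 67.6705556
  N ⇒ keep positive
  Longitude: 109° + 48/60 + 29.4/3600 = 109 + 0.800000 + 0.008167 = 109.8081667
  E ⇒ keep positive
Point 3:
  Lat: 14 + 45/60 + 15/3600 = 14.7541667
  N → positive
  Lon: 26′ + 48.1″ = 26.80167′; 35 + 26.80167/60 = 35.4466944
  hemisphere W, so the sign is −

1. -0.798450, -0.931333
2. 67.670556, 109.808167
3. 14.754167, -35.446694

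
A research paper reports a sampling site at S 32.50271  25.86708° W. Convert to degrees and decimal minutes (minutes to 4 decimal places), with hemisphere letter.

32° 30.1626′ S, 25° 52.0248′ W

Lat: minutes = (32.502710 − 32) × 60 = 30.162600
λ: minutes = (25.867080 − 25) × 60 = 52.024800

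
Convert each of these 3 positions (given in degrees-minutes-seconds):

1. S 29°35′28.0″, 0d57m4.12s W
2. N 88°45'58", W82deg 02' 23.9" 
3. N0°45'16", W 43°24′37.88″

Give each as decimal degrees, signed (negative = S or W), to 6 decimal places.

1. -29.591111, -0.951144
2. 88.766111, -82.039972
3. 0.754444, -43.410522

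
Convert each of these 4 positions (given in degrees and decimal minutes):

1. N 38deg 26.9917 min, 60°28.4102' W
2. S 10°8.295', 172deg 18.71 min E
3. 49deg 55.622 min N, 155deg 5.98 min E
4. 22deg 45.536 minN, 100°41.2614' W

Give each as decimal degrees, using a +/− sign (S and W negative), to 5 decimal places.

Point 1:
  φ: 38 + 26.9917/60 = 38.449862
  N ⇒ keep positive
  Lon: 60 + 28.4102/60 = 60.473503
  W ⇒ negate
Point 2:
  Latitude: 10 + 8.295/60 = 10.138250
  S → negative
  Lon: 18.71′ = 0.311833°; total 172.311833
  E → positive
Point 3:
  φ: 55.622′ = 0.927033°; total 49.927033
  N ⇒ keep positive
  Lon: 155 + 5.98/60 = 155.099667
  E ⇒ keep positive
Point 4:
  Lat: 45.536′ = 0.758933°; total 22.758933
  N ⇒ keep positive
  Longitude: 100 + 41.2614/60 = 100.687690
  W → negative

1. 38.44986, -60.47350
2. -10.13825, 172.31183
3. 49.92703, 155.09967
4. 22.75893, -100.68769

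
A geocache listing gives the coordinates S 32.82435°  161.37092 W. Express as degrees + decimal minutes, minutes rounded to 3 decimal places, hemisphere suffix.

Latitude: 32° + 0.824350 × 60 = 32° 49.46100′
Lon: 161° + 0.370920 × 60 = 161° 22.25520′

32° 49.461′ S, 161° 22.255′ W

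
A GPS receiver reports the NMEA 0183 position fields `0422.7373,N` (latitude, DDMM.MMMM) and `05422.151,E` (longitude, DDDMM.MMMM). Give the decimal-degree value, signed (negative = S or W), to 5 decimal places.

Latitude: split at 2 digits → 04° and 22.7373′; 4 + 22.7373/60 = 4.378955
N ⇒ keep positive
Lon: degrees = first 3 digits = 54, minutes = 22.151; 54 + 22.151/60 = 54.369183
E ⇒ keep positive

4.37896, 54.36918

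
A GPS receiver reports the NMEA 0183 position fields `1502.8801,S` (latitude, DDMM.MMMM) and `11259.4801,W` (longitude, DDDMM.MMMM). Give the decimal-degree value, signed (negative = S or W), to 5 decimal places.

-15.04800, -112.99134

Latitude: split at 2 digits → 15° and 2.8801′; 15 + 2.8801/60 = 15.048002
hemisphere S, so the sign is −
λ: degrees = first 3 digits = 112, minutes = 59.4801; 112 + 59.4801/60 = 112.991335
W → negative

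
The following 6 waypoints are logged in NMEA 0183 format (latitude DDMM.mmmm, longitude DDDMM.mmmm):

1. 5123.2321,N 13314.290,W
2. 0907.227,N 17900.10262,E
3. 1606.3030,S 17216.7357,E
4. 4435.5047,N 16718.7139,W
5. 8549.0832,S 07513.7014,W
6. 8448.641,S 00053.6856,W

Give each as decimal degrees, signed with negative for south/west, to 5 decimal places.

Point 1:
  Lat: split at 2 digits → 51° and 23.2321′; 51 + 23.2321/60 = 51.387202
  N ⇒ keep positive
  Lon: split at 3 digits → 133° and 14.29′; 133 + 14.29/60 = 133.238167
  hemisphere W, so the sign is −
Point 2:
  Lat: split at 2 digits → 09° and 7.227′; 9 + 7.227/60 = 9.120450
  N → positive
  Lon: degrees = first 3 digits = 179, minutes = 0.10262; 179 + 0.10262/60 = 179.001710
  E ⇒ keep positive
Point 3:
  φ: split at 2 digits → 16° and 6.303′; 16 + 6.303/60 = 16.105050
  S ⇒ negate
  Lon: degrees = first 3 digits = 172, minutes = 16.7357; 172 + 16.7357/60 = 172.278928
  E → positive
Point 4:
  φ: degrees = first 2 digits = 44, minutes = 35.5047; 44 + 35.5047/60 = 44.591745
  N → positive
  Lon: split at 3 digits → 167° and 18.7139′; 167 + 18.7139/60 = 167.311898
  hemisphere W, so the sign is −
Point 5:
  φ: degrees = first 2 digits = 85, minutes = 49.0832; 85 + 49.0832/60 = 85.818053
  S ⇒ negate
  Lon: split at 3 digits → 075° and 13.7014′; 75 + 13.7014/60 = 75.228357
  hemisphere W, so the sign is −
Point 6:
  Lat: split at 2 digits → 84° and 48.641′; 84 + 48.641/60 = 84.810683
  S ⇒ negate
  Lon: split at 3 digits → 000° and 53.6856′; 0 + 53.6856/60 = 0.894760
  W ⇒ negate

1. 51.38720, -133.23817
2. 9.12045, 179.00171
3. -16.10505, 172.27893
4. 44.59175, -167.31190
5. -85.81805, -75.22836
6. -84.81068, -0.89476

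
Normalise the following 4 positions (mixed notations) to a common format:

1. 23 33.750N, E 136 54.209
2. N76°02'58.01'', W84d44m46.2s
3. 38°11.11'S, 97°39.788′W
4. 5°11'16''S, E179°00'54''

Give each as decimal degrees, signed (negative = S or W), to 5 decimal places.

Point 1:
  Latitude: 23 + 33.75/60 = 23.562500
  N ⇒ keep positive
  λ: 54.209′ = 0.903483°; total 136.903483
  E → positive
Point 2:
  Latitude: 76 + 2/60 + 58.01/3600 = 76.049447
  N → positive
  Longitude: 84° + 44/60 + 46.2/3600 = 84 + 0.733333 + 0.012833 = 84.746167
  W ⇒ negate
Point 3:
  Lat: 38 + 11.11/60 = 38.185167
  S → negative
  λ: 39.788′ = 0.663133°; total 97.663133
  hemisphere W, so the sign is −
Point 4:
  φ: 5° + 11/60 + 16/3600 = 5 + 0.183333 + 0.004444 = 5.187778
  hemisphere S, so the sign is −
  Longitude: 179° + 0/60 + 54/3600 = 179 + 0.000000 + 0.015000 = 179.015000
  E → positive

1. 23.56250, 136.90348
2. 76.04945, -84.74617
3. -38.18517, -97.66313
4. -5.18778, 179.01500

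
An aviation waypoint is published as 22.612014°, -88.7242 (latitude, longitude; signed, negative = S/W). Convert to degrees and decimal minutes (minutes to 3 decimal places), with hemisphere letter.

Latitude: minutes = (22.612014 − 22) × 60 = 36.72084
Longitude is negative → W; |value| = 88.724200
λ: minutes = (88.724200 − 88) × 60 = 43.45200

22° 36.721′ N, 88° 43.452′ W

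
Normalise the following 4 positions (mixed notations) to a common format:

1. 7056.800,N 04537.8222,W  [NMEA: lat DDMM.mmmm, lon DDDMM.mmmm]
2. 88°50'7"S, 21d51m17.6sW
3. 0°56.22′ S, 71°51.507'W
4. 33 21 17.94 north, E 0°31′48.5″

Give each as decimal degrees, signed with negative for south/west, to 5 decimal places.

Point 1:
  Lat: split at 2 digits → 70° and 56.8′; 70 + 56.8/60 = 70.946667
  N ⇒ keep positive
  Longitude: degrees = first 3 digits = 45, minutes = 37.8222; 45 + 37.8222/60 = 45.630370
  W ⇒ negate
Point 2:
  Lat: 88° + 50/60 + 7/3600 = 88 + 0.833333 + 0.001944 = 88.835278
  hemisphere S, so the sign is −
  λ: 51′ + 17.6″ = 51.29333′; 21 + 51.29333/60 = 21.854889
  W ⇒ negate
Point 3:
  Latitude: 0 + 56.22/60 = 0.937000
  hemisphere S, so the sign is −
  λ: 51.507′ = 0.858450°; total 71.858450
  W ⇒ negate
Point 4:
  Latitude: 21′ + 17.94″ = 21.29900′; 33 + 21.29900/60 = 33.354983
  N → positive
  Longitude: 0 + 31/60 + 48.5/3600 = 0.530139
  E ⇒ keep positive

1. 70.94667, -45.63037
2. -88.83528, -21.85489
3. -0.93700, -71.85845
4. 33.35498, 0.53014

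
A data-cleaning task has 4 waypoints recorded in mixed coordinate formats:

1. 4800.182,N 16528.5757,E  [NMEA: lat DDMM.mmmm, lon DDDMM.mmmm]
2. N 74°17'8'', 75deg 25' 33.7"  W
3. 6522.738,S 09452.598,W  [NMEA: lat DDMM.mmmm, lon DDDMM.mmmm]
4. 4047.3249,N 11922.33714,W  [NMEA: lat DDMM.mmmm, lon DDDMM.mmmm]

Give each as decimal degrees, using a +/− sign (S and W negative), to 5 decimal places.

1. 48.00303, 165.47626
2. 74.28556, -75.42603
3. -65.37897, -94.87663
4. 40.78875, -119.37229

Point 1:
  Latitude: split at 2 digits → 48° and 0.182′; 48 + 0.182/60 = 48.003033
  N ⇒ keep positive
  λ: split at 3 digits → 165° and 28.5757′; 165 + 28.5757/60 = 165.476262
  E ⇒ keep positive
Point 2:
  φ: 74° + 17/60 + 8/3600 = 74 + 0.283333 + 0.002222 = 74.285556
  N → positive
  Lon: 75° + 25/60 + 33.7/3600 = 75 + 0.416667 + 0.009361 = 75.426028
  hemisphere W, so the sign is −
Point 3:
  Latitude: split at 2 digits → 65° and 22.738′; 65 + 22.738/60 = 65.378967
  S → negative
  Lon: degrees = first 3 digits = 94, minutes = 52.598; 94 + 52.598/60 = 94.876633
  W ⇒ negate
Point 4:
  Latitude: split at 2 digits → 40° and 47.3249′; 40 + 47.3249/60 = 40.788748
  N ⇒ keep positive
  λ: split at 3 digits → 119° and 22.33714′; 119 + 22.33714/60 = 119.372286
  W → negative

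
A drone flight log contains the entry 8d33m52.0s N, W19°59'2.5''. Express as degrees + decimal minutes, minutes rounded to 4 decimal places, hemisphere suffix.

8° 33.8667′ N, 19° 59.0417′ W

Latitude: seconds/60 = 0.86667; minutes = 33 + 0.86667 = 33.866667
Longitude: 59 + 2.5/60 = 59.041667′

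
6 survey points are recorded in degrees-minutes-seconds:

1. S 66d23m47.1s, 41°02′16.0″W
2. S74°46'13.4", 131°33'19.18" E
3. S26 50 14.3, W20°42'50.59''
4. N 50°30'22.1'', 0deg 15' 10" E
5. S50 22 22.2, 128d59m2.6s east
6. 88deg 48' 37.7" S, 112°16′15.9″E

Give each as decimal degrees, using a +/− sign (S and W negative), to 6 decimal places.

1. -66.396417, -41.037778
2. -74.770389, 131.555328
3. -26.837306, -20.714053
4. 50.506139, 0.252778
5. -50.372833, 128.984056
6. -88.810472, 112.271083

Point 1:
  φ: 23′ + 47.1″ = 23.78500′; 66 + 23.78500/60 = 66.3964167
  hemisphere S, so the sign is −
  λ: 41° + 2/60 + 16/3600 = 41 + 0.033333 + 0.004444 = 41.0377778
  W ⇒ negate
Point 2:
  Latitude: 74° + 46/60 + 13.4/3600 = 74 + 0.766667 + 0.003722 = 74.7703889
  hemisphere S, so the sign is −
  λ: 33′ + 19.18″ = 33.31967′; 131 + 33.31967/60 = 131.5553278
  E ⇒ keep positive
Point 3:
  Lat: 26° + 50/60 + 14.3/3600 = 26 + 0.833333 + 0.003972 = 26.8373056
  S → negative
  Longitude: 20 + 42/60 + 50.59/3600 = 20.7140528
  W → negative
Point 4:
  Lat: 30′ + 22.1″ = 30.36833′; 50 + 30.36833/60 = 50.5061389
  N → positive
  Longitude: 0 + 15/60 + 10/3600 = 0.2527778
  E → positive
Point 5:
  Lat: 50° + 22/60 + 22.2/3600 = 50 + 0.366667 + 0.006167 = 50.3728333
  S ⇒ negate
  λ: 128 + 59/60 + 2.6/3600 = 128.9840556
  E → positive
Point 6:
  φ: 48′ + 37.7″ = 48.62833′; 88 + 48.62833/60 = 88.8104722
  hemisphere S, so the sign is −
  Lon: 112 + 16/60 + 15.9/3600 = 112.2710833
  E → positive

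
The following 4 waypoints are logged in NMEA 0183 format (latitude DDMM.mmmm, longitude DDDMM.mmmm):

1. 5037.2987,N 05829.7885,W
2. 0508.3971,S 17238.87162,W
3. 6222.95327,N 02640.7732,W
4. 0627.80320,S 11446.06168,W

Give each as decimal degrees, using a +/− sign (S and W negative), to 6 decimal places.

Point 1:
  Lat: degrees = first 2 digits = 50, minutes = 37.2987; 50 + 37.2987/60 = 50.6216450
  N ⇒ keep positive
  Longitude: split at 3 digits → 058° and 29.7885′; 58 + 29.7885/60 = 58.4964750
  hemisphere W, so the sign is −
Point 2:
  Lat: degrees = first 2 digits = 5, minutes = 8.3971; 5 + 8.3971/60 = 5.1399517
  S → negative
  Longitude: split at 3 digits → 172° and 38.87162′; 172 + 38.87162/60 = 172.6478603
  hemisphere W, so the sign is −
Point 3:
  Latitude: split at 2 digits → 62° and 22.95327′; 62 + 22.95327/60 = 62.3825545
  N ⇒ keep positive
  Lon: split at 3 digits → 026° and 40.7732′; 26 + 40.7732/60 = 26.6795533
  hemisphere W, so the sign is −
Point 4:
  Latitude: degrees = first 2 digits = 6, minutes = 27.8032; 6 + 27.8032/60 = 6.4633867
  S ⇒ negate
  λ: split at 3 digits → 114° and 46.06168′; 114 + 46.06168/60 = 114.7676947
  W ⇒ negate

1. 50.621645, -58.496475
2. -5.139952, -172.647860
3. 62.382555, -26.679553
4. -6.463387, -114.767695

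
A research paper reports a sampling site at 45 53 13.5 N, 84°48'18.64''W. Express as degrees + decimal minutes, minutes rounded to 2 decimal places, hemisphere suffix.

Lat: 53 + 13.5/60 = 53.2250′
λ: 48 + 18.64/60 = 48.3107′

45° 53.23′ N, 84° 48.31′ W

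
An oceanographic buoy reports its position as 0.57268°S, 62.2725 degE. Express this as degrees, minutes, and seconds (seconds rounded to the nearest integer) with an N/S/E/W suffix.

0°34′22″ S, 62°16′21″ E

φ: whole degrees 0; 34.36080′ → 34′ and 21.65″
Longitude: 0.272500 × 60 = 16.35000′ → 16′, remainder × 60 = 21.00″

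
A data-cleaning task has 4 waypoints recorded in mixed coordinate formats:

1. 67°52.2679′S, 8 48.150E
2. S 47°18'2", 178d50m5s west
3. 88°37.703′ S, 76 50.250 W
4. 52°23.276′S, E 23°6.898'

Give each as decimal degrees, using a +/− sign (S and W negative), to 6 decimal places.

Point 1:
  φ: 67 + 52.2679/60 = 67.8711317
  S ⇒ negate
  Longitude: 8 + 48.15/60 = 8.8025000
  E ⇒ keep positive
Point 2:
  Lat: 47 + 18/60 + 2/3600 = 47.3005556
  S → negative
  Longitude: 178° + 50/60 + 5/3600 = 178 + 0.833333 + 0.001389 = 178.8347222
  hemisphere W, so the sign is −
Point 3:
  φ: 37.703′ = 0.628383°; total 88.6283833
  hemisphere S, so the sign is −
  λ: 76 + 50.25/60 = 76.8375000
  W ⇒ negate
Point 4:
  Lat: 23.276′ = 0.387933°; total 52.3879333
  hemisphere S, so the sign is −
  Lon: 23 + 6.898/60 = 23.1149667
  E → positive

1. -67.871132, 8.802500
2. -47.300556, -178.834722
3. -88.628383, -76.837500
4. -52.387933, 23.114967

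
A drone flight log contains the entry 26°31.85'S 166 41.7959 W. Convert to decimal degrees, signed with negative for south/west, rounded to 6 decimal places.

-26.530833, -166.696598

φ: 26 + 31.85/60 = 26.5308333
S ⇒ negate
λ: 166 + 41.7959/60 = 166.6965983
W → negative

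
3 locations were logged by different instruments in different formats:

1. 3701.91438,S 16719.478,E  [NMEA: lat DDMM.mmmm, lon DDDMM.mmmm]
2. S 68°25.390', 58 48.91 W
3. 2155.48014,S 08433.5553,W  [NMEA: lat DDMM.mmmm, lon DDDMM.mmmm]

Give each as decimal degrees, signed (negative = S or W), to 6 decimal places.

1. -37.031906, 167.324633
2. -68.423167, -58.815167
3. -21.924669, -84.559255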